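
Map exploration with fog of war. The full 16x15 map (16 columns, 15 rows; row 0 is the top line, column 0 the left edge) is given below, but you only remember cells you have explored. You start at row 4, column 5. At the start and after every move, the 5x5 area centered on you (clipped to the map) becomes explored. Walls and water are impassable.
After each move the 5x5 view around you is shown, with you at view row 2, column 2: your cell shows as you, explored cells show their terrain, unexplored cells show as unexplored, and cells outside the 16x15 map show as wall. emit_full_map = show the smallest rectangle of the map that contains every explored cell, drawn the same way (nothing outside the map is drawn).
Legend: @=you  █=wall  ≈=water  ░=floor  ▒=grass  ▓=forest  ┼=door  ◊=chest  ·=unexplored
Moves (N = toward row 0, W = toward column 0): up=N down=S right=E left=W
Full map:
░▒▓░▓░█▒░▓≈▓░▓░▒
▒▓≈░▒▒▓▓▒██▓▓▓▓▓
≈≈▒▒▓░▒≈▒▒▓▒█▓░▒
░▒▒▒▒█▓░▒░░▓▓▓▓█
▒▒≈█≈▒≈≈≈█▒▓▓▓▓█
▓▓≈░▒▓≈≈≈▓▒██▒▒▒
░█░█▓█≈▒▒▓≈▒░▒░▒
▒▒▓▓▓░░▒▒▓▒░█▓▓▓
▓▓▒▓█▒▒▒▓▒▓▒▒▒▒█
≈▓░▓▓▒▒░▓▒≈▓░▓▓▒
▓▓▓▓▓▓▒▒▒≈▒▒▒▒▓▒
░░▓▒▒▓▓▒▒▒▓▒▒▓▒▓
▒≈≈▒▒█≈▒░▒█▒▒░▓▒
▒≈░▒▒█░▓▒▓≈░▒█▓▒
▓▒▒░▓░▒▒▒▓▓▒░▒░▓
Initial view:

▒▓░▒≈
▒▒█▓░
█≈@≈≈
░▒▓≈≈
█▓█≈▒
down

▒▒█▓░
█≈▒≈≈
░▒@≈≈
█▓█≈▒
▓▓░░▒

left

▒▒▒█▓
≈█≈▒≈
≈░@▓≈
░█▓█≈
▓▓▓░░

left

▒▒▒▒█
▒≈█≈▒
▓≈@▒▓
█░█▓█
▒▓▓▓░

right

▒▒▒█▓
≈█≈▒≈
≈░@▓≈
░█▓█≈
▓▓▓░░

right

▒▒█▓░
█≈▒≈≈
░▒@≈≈
█▓█≈▒
▓▓░░▒

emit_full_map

··▒▓░▒≈
▒▒▒▒█▓░
▒≈█≈▒≈≈
▓≈░▒@≈≈
█░█▓█≈▒
▒▓▓▓░░▒


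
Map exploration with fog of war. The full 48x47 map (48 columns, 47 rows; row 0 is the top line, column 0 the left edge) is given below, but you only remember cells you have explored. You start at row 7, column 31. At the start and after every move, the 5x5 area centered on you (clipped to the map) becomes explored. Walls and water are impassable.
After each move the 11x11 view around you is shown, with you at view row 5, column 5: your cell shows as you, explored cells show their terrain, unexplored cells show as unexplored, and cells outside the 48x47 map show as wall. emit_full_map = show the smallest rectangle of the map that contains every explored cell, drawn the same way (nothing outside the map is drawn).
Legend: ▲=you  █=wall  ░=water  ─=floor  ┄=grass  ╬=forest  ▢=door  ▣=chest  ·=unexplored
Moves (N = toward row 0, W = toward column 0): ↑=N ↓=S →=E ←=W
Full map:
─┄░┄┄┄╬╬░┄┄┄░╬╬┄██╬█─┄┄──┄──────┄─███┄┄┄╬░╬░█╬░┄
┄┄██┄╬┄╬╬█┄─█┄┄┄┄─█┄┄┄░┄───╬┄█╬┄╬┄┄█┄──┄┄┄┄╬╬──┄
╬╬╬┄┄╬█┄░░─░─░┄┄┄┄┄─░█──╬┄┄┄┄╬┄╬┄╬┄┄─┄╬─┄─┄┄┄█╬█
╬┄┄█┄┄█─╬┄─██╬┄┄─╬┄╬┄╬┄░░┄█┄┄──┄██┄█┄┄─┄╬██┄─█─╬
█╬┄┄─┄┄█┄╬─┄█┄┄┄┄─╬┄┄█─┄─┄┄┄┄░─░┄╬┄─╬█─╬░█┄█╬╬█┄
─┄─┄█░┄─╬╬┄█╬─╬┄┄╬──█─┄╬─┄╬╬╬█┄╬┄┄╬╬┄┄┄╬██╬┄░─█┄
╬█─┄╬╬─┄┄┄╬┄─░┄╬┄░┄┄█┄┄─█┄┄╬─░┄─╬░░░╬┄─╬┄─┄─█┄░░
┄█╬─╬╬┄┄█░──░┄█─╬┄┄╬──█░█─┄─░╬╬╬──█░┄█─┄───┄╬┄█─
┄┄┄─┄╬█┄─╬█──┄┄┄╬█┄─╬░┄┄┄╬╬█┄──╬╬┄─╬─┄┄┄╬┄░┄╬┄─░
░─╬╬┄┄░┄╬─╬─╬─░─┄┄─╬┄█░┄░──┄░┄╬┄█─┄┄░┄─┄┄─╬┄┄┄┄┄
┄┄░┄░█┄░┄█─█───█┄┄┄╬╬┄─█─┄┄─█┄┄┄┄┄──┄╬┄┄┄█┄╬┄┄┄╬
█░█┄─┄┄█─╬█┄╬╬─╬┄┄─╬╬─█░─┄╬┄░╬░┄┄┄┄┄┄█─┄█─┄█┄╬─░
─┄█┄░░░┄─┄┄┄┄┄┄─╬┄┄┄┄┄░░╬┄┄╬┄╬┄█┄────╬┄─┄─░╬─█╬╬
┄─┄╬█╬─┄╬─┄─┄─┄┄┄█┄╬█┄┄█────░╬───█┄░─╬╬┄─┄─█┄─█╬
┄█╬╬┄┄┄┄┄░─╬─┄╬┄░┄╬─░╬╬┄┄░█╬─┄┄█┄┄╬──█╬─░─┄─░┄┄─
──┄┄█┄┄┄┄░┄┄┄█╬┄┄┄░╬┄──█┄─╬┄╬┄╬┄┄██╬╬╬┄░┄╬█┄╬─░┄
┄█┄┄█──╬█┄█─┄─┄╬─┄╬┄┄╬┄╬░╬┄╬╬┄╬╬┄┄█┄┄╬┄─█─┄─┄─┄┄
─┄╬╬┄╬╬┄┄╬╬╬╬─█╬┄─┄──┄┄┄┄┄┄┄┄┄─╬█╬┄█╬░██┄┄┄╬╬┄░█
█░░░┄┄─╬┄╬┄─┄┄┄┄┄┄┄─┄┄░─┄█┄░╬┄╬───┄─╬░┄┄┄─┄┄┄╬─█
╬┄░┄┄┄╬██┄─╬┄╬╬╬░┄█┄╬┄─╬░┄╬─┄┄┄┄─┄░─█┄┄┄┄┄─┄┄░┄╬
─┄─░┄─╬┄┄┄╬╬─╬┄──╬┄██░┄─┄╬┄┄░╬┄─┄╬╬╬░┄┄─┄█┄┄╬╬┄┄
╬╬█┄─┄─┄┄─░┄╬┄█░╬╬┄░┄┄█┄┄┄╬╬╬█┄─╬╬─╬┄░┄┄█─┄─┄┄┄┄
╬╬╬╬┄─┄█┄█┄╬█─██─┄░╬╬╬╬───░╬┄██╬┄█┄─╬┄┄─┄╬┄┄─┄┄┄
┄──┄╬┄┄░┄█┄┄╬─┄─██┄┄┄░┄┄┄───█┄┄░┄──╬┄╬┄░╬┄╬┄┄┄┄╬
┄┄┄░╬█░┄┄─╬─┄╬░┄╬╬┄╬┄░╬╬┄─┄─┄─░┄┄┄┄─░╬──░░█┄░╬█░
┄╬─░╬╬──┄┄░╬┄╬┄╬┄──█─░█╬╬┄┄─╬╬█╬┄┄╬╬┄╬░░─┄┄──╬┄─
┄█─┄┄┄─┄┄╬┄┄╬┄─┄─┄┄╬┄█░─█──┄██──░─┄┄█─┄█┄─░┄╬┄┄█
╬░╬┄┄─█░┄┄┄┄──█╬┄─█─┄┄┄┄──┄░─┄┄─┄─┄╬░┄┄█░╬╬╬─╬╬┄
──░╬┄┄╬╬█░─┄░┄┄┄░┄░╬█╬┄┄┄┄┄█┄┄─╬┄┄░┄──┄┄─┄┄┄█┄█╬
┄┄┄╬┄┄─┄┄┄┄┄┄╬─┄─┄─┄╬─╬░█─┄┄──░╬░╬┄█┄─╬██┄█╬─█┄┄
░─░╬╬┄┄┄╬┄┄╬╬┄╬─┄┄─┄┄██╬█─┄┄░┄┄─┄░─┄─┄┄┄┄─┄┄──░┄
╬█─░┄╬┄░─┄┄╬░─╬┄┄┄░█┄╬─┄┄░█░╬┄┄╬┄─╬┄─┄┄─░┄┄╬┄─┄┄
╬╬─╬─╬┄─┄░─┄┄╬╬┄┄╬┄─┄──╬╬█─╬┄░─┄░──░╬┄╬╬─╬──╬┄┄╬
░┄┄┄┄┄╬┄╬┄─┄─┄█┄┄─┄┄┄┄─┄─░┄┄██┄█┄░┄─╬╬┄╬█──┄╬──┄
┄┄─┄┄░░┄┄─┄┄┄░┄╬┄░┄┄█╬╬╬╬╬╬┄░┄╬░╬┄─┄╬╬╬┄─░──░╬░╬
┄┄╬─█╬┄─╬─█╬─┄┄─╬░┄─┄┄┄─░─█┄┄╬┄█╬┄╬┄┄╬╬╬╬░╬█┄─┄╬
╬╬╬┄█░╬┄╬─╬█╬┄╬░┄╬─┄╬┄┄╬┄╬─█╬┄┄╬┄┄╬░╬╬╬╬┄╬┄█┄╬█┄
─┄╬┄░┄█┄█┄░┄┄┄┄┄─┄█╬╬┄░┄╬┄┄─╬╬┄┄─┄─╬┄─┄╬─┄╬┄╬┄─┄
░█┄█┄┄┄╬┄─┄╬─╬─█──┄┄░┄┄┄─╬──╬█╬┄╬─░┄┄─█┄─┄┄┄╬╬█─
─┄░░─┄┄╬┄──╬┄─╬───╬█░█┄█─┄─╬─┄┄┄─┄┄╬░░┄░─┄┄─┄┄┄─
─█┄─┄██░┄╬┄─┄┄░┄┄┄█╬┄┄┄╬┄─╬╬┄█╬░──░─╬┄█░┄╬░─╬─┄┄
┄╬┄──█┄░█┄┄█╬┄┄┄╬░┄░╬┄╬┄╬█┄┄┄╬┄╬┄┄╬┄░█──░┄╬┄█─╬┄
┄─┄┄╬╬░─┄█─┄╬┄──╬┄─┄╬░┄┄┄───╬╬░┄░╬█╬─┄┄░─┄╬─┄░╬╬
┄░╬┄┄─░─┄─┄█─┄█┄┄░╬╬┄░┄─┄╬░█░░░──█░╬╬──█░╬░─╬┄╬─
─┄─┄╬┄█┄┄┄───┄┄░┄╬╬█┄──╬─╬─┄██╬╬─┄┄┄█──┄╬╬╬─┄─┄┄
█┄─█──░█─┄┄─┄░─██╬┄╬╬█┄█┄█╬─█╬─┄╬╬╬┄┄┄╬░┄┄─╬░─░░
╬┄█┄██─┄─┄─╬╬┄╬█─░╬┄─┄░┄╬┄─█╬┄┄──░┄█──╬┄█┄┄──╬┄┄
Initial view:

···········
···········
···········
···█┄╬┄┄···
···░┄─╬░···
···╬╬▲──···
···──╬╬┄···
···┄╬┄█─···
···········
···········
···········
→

···········
···········
···········
··█┄╬┄┄╬···
··░┄─╬░░···
··╬╬╬▲─█···
··──╬╬┄─···
··┄╬┄█─┄···
···········
···········
···········

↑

···········
···········
···········
···─░┄╬┄···
··█┄╬┄┄╬···
··░┄─▲░░···
··╬╬╬──█···
··──╬╬┄─···
··┄╬┄█─┄···
···········
···········

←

···········
···········
···········
···░─░┄╬┄··
···█┄╬┄┄╬··
···░┄▲╬░░··
···╬╬╬──█··
···──╬╬┄─··
···┄╬┄█─┄··
···········
···········

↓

···········
···········
···░─░┄╬┄··
···█┄╬┄┄╬··
···░┄─╬░░··
···╬╬▲──█··
···──╬╬┄─··
···┄╬┄█─┄··
···········
···········
···········

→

···········
···········
··░─░┄╬┄···
··█┄╬┄┄╬···
··░┄─╬░░···
··╬╬╬▲─█···
··──╬╬┄─···
··┄╬┄█─┄···
···········
···········
···········

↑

···········
···········
···········
··░─░┄╬┄···
··█┄╬┄┄╬···
··░┄─▲░░···
··╬╬╬──█···
··──╬╬┄─···
··┄╬┄█─┄···
···········
···········

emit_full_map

░─░┄╬┄
█┄╬┄┄╬
░┄─▲░░
╬╬╬──█
──╬╬┄─
┄╬┄█─┄

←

···········
···········
···········
···░─░┄╬┄··
···█┄╬┄┄╬··
···░┄▲╬░░··
···╬╬╬──█··
···──╬╬┄─··
···┄╬┄█─┄··
···········
···········

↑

···········
···········
···········
···──┄██···
···░─░┄╬┄··
···█┄▲┄┄╬··
···░┄─╬░░··
···╬╬╬──█··
···──╬╬┄─··
···┄╬┄█─┄··
···········

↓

···········
···········
···──┄██···
···░─░┄╬┄··
···█┄╬┄┄╬··
···░┄▲╬░░··
···╬╬╬──█··
···──╬╬┄─··
···┄╬┄█─┄··
···········
···········

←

···········
···········
····──┄██··
···┄░─░┄╬┄·
···╬█┄╬┄┄╬·
···─░▲─╬░░·
···░╬╬╬──█·
···┄──╬╬┄─·
····┄╬┄█─┄·
···········
···········

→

···········
···········
···──┄██···
··┄░─░┄╬┄··
··╬█┄╬┄┄╬··
··─░┄▲╬░░··
··░╬╬╬──█··
··┄──╬╬┄─··
···┄╬┄█─┄··
···········
···········

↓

···········
···──┄██···
··┄░─░┄╬┄··
··╬█┄╬┄┄╬··
··─░┄─╬░░··
··░╬╬▲──█··
··┄──╬╬┄─··
···┄╬┄█─┄··
···········
···········
···········

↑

···········
···········
···──┄██···
··┄░─░┄╬┄··
··╬█┄╬┄┄╬··
··─░┄▲╬░░··
··░╬╬╬──█··
··┄──╬╬┄─··
···┄╬┄█─┄··
···········
···········

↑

···········
···········
···········
···──┄██···
··┄░─░┄╬┄··
··╬█┄▲┄┄╬··
··─░┄─╬░░··
··░╬╬╬──█··
··┄──╬╬┄─··
···┄╬┄█─┄··
···········

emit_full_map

·──┄██·
┄░─░┄╬┄
╬█┄▲┄┄╬
─░┄─╬░░
░╬╬╬──█
┄──╬╬┄─
·┄╬┄█─┄

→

···········
···········
···········
··──┄██┄···
·┄░─░┄╬┄···
·╬█┄╬▲┄╬···
·─░┄─╬░░···
·░╬╬╬──█···
·┄──╬╬┄─···
··┄╬┄█─┄···
···········

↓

···········
···········
··──┄██┄···
·┄░─░┄╬┄···
·╬█┄╬┄┄╬···
·─░┄─▲░░···
·░╬╬╬──█···
·┄──╬╬┄─···
··┄╬┄█─┄···
···········
···········

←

···········
···········
···──┄██┄··
··┄░─░┄╬┄··
··╬█┄╬┄┄╬··
··─░┄▲╬░░··
··░╬╬╬──█··
··┄──╬╬┄─··
···┄╬┄█─┄··
···········
···········

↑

···········
···········
···········
···──┄██┄··
··┄░─░┄╬┄··
··╬█┄▲┄┄╬··
··─░┄─╬░░··
··░╬╬╬──█··
··┄──╬╬┄─··
···┄╬┄█─┄··
···········

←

···········
···········
···········
···┄──┄██┄·
···┄░─░┄╬┄·
···╬█▲╬┄┄╬·
···─░┄─╬░░·
···░╬╬╬──█·
···┄──╬╬┄─·
····┄╬┄█─┄·
···········

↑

███████████
···········
···········
···┄╬┄╬┄···
···┄──┄██┄·
···┄░▲░┄╬┄·
···╬█┄╬┄┄╬·
···─░┄─╬░░·
···░╬╬╬──█·
···┄──╬╬┄─·
····┄╬┄█─┄·

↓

···········
···········
···┄╬┄╬┄···
···┄──┄██┄·
···┄░─░┄╬┄·
···╬█▲╬┄┄╬·
···─░┄─╬░░·
···░╬╬╬──█·
···┄──╬╬┄─·
····┄╬┄█─┄·
···········

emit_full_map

┄╬┄╬┄··
┄──┄██┄
┄░─░┄╬┄
╬█▲╬┄┄╬
─░┄─╬░░
░╬╬╬──█
┄──╬╬┄─
·┄╬┄█─┄


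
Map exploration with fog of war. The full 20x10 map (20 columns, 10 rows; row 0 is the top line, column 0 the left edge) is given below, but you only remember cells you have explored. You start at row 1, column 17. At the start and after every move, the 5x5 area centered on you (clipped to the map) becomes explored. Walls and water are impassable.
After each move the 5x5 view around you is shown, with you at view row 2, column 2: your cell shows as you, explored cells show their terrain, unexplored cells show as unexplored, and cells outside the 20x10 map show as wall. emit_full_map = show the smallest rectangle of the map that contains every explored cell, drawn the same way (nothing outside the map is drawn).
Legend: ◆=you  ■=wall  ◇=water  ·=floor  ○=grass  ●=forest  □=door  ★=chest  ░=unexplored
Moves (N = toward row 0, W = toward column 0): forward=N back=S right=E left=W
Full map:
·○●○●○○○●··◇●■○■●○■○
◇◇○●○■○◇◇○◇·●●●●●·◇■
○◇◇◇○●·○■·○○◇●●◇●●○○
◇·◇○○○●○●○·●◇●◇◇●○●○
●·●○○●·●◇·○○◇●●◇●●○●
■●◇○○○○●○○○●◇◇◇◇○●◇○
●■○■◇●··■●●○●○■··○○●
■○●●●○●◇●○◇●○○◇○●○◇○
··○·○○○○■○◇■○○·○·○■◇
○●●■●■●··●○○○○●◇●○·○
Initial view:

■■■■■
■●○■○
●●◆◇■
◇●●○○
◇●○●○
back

■●○■○
●●·◇■
◇●◆○○
◇●○●○
◇●●○●

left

○■●○■
●●●·◇
●◇◆●○
◇◇●○●
●◇●●○

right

■●○■○
●●·◇■
◇●◆○○
◇●○●○
◇●●○●

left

○■●○■
●●●·◇
●◇◆●○
◇◇●○●
●◇●●○

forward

■■■■■
○■●○■
●●◆·◇
●◇●●○
◇◇●○●

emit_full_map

○■●○■○
●●◆·◇■
●◇●●○○
◇◇●○●○
●◇●●○●

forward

■■■■■
■■■■■
○■◆○■
●●●·◇
●◇●●○

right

■■■■■
■■■■■
■●◆■○
●●·◇■
◇●●○○

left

■■■■■
■■■■■
○■◆○■
●●●·◇
●◇●●○

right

■■■■■
■■■■■
■●◆■○
●●·◇■
◇●●○○

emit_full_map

○■●◆■○
●●●·◇■
●◇●●○○
◇◇●○●○
●◇●●○●


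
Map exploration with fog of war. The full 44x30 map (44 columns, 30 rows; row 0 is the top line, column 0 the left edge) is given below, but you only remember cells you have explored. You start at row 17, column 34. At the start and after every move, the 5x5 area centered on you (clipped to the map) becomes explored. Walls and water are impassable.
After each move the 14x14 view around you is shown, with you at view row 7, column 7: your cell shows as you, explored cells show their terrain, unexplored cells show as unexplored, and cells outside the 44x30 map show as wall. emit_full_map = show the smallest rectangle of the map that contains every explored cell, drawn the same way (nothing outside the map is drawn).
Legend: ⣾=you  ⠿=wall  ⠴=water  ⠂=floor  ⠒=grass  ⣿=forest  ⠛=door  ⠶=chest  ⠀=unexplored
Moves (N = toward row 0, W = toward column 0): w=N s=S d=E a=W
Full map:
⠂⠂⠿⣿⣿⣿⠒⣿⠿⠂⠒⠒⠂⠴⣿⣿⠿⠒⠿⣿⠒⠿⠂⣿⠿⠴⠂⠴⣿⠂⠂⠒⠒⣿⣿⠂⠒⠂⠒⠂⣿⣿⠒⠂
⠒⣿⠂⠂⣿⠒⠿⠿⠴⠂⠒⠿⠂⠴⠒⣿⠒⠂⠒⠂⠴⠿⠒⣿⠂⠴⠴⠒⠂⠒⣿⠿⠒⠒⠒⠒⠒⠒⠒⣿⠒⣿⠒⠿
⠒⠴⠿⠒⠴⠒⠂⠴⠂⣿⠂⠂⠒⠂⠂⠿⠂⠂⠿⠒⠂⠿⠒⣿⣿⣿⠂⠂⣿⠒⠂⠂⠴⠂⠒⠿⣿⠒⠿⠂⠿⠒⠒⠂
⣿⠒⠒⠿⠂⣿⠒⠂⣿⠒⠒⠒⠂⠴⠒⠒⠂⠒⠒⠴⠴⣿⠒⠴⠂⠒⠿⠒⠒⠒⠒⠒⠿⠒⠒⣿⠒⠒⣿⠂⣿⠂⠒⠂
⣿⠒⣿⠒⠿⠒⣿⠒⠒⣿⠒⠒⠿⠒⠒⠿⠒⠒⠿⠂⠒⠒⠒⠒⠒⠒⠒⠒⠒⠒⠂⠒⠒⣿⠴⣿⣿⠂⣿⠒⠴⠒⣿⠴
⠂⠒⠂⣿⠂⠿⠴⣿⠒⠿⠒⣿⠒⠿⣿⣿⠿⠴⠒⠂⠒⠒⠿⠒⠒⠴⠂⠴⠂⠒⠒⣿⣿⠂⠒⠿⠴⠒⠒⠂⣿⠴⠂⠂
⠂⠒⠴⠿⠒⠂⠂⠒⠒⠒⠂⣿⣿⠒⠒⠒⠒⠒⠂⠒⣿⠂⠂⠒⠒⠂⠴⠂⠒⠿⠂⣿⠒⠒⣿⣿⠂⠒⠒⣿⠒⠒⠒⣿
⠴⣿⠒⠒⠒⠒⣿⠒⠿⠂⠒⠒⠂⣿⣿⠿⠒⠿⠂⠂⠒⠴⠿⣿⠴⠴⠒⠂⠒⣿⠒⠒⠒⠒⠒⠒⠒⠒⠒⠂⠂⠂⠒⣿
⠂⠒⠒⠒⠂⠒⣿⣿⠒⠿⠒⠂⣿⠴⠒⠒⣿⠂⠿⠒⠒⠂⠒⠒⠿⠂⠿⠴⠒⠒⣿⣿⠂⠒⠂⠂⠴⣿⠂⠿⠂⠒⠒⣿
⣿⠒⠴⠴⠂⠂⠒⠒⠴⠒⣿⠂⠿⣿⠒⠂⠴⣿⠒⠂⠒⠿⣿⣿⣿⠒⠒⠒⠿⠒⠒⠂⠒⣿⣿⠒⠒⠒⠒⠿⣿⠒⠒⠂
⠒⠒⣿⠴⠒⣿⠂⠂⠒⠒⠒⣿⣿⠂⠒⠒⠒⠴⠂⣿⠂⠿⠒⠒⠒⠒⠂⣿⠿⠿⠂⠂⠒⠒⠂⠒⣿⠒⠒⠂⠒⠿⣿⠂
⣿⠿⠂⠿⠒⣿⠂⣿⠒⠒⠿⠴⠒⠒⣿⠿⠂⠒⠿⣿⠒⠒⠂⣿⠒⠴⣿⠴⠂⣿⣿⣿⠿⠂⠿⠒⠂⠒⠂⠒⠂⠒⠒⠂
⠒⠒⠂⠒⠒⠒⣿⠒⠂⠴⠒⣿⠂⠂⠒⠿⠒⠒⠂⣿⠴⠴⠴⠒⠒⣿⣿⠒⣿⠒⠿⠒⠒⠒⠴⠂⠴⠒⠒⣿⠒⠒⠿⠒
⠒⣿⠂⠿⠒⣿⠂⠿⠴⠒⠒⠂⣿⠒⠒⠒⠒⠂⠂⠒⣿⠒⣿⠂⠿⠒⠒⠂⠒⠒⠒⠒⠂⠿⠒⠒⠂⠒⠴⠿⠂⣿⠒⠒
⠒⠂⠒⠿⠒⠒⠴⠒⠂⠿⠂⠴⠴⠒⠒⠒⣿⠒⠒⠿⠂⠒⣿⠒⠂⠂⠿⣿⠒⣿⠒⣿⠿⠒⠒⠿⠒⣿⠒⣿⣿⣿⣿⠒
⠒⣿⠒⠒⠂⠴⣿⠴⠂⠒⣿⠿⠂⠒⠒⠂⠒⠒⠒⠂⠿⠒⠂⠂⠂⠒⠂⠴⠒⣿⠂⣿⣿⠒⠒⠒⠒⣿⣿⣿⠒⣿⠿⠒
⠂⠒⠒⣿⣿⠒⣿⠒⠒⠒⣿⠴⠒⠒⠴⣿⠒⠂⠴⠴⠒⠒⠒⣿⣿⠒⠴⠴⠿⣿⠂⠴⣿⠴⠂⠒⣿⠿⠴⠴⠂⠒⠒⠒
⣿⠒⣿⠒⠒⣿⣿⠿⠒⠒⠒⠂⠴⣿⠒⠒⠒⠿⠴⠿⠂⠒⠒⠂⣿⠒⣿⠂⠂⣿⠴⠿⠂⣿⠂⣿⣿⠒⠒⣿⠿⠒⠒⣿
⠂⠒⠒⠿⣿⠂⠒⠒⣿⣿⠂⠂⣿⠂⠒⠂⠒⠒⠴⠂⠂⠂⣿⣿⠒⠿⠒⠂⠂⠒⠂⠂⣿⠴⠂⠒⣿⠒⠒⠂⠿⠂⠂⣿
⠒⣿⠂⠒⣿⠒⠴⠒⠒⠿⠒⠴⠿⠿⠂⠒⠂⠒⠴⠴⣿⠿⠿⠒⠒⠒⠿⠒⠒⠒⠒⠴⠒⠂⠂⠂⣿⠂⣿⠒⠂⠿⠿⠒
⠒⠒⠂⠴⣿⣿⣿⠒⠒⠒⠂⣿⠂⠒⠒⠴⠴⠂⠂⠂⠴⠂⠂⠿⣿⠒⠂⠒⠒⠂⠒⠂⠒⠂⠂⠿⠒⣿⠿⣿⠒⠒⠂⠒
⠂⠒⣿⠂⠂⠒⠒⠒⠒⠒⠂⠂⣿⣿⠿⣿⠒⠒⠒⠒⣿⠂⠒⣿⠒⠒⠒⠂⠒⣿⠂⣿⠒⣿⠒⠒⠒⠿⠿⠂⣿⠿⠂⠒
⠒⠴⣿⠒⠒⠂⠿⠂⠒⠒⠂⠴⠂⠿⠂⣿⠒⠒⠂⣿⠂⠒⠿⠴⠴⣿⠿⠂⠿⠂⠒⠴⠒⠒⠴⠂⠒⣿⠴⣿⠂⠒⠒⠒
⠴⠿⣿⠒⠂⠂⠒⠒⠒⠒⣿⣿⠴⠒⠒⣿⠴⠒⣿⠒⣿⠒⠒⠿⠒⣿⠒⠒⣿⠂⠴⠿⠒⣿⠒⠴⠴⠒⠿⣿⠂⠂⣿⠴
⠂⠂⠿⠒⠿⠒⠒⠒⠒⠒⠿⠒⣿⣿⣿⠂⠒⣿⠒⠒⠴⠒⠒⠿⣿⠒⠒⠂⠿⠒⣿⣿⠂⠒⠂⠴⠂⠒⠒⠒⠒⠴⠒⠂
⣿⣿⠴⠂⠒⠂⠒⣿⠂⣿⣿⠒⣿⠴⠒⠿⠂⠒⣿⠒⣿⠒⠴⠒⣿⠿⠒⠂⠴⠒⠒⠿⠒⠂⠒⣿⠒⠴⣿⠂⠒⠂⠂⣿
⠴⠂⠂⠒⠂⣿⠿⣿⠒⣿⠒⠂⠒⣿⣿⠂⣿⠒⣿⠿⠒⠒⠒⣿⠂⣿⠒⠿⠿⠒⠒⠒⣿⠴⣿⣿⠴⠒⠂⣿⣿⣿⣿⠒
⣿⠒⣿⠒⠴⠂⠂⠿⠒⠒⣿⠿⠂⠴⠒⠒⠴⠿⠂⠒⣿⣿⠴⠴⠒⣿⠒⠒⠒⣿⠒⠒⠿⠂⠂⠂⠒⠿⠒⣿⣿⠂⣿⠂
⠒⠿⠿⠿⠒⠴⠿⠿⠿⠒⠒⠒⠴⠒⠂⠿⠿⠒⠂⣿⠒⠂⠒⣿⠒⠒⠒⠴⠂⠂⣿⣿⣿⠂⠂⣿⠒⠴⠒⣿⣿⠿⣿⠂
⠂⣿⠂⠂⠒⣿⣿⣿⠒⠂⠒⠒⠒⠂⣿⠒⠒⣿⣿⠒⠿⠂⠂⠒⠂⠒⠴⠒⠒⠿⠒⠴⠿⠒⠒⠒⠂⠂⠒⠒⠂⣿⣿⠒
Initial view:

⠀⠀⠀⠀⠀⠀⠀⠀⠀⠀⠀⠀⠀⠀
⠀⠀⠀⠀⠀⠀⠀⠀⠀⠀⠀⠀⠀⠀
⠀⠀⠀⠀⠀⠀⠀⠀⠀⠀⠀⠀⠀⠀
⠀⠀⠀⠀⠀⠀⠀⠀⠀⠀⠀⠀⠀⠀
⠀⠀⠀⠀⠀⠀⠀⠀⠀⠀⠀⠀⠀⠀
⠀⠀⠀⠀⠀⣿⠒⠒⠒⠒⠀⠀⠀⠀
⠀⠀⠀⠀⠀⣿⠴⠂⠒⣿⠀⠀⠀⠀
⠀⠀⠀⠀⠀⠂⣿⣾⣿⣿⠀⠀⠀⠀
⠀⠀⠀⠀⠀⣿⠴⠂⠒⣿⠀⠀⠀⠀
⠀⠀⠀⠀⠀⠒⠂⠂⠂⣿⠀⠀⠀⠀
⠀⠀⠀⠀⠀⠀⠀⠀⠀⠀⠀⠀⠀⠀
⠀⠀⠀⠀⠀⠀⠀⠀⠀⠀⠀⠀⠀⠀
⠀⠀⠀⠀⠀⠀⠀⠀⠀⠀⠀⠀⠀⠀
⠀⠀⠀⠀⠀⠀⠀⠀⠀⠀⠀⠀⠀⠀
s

⠀⠀⠀⠀⠀⠀⠀⠀⠀⠀⠀⠀⠀⠀
⠀⠀⠀⠀⠀⠀⠀⠀⠀⠀⠀⠀⠀⠀
⠀⠀⠀⠀⠀⠀⠀⠀⠀⠀⠀⠀⠀⠀
⠀⠀⠀⠀⠀⠀⠀⠀⠀⠀⠀⠀⠀⠀
⠀⠀⠀⠀⠀⣿⠒⠒⠒⠒⠀⠀⠀⠀
⠀⠀⠀⠀⠀⣿⠴⠂⠒⣿⠀⠀⠀⠀
⠀⠀⠀⠀⠀⠂⣿⠂⣿⣿⠀⠀⠀⠀
⠀⠀⠀⠀⠀⣿⠴⣾⠒⣿⠀⠀⠀⠀
⠀⠀⠀⠀⠀⠒⠂⠂⠂⣿⠀⠀⠀⠀
⠀⠀⠀⠀⠀⠒⠂⠂⠿⠒⠀⠀⠀⠀
⠀⠀⠀⠀⠀⠀⠀⠀⠀⠀⠀⠀⠀⠀
⠀⠀⠀⠀⠀⠀⠀⠀⠀⠀⠀⠀⠀⠀
⠀⠀⠀⠀⠀⠀⠀⠀⠀⠀⠀⠀⠀⠀
⠀⠀⠀⠀⠀⠀⠀⠀⠀⠀⠀⠀⠀⠀

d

⠀⠀⠀⠀⠀⠀⠀⠀⠀⠀⠀⠀⠀⠀
⠀⠀⠀⠀⠀⠀⠀⠀⠀⠀⠀⠀⠀⠀
⠀⠀⠀⠀⠀⠀⠀⠀⠀⠀⠀⠀⠀⠀
⠀⠀⠀⠀⠀⠀⠀⠀⠀⠀⠀⠀⠀⠀
⠀⠀⠀⠀⣿⠒⠒⠒⠒⠀⠀⠀⠀⠀
⠀⠀⠀⠀⣿⠴⠂⠒⣿⠿⠀⠀⠀⠀
⠀⠀⠀⠀⠂⣿⠂⣿⣿⠒⠀⠀⠀⠀
⠀⠀⠀⠀⣿⠴⠂⣾⣿⠒⠀⠀⠀⠀
⠀⠀⠀⠀⠒⠂⠂⠂⣿⠂⠀⠀⠀⠀
⠀⠀⠀⠀⠒⠂⠂⠿⠒⣿⠀⠀⠀⠀
⠀⠀⠀⠀⠀⠀⠀⠀⠀⠀⠀⠀⠀⠀
⠀⠀⠀⠀⠀⠀⠀⠀⠀⠀⠀⠀⠀⠀
⠀⠀⠀⠀⠀⠀⠀⠀⠀⠀⠀⠀⠀⠀
⠀⠀⠀⠀⠀⠀⠀⠀⠀⠀⠀⠀⠀⠀

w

⠀⠀⠀⠀⠀⠀⠀⠀⠀⠀⠀⠀⠀⠀
⠀⠀⠀⠀⠀⠀⠀⠀⠀⠀⠀⠀⠀⠀
⠀⠀⠀⠀⠀⠀⠀⠀⠀⠀⠀⠀⠀⠀
⠀⠀⠀⠀⠀⠀⠀⠀⠀⠀⠀⠀⠀⠀
⠀⠀⠀⠀⠀⠀⠀⠀⠀⠀⠀⠀⠀⠀
⠀⠀⠀⠀⣿⠒⠒⠒⠒⣿⠀⠀⠀⠀
⠀⠀⠀⠀⣿⠴⠂⠒⣿⠿⠀⠀⠀⠀
⠀⠀⠀⠀⠂⣿⠂⣾⣿⠒⠀⠀⠀⠀
⠀⠀⠀⠀⣿⠴⠂⠒⣿⠒⠀⠀⠀⠀
⠀⠀⠀⠀⠒⠂⠂⠂⣿⠂⠀⠀⠀⠀
⠀⠀⠀⠀⠒⠂⠂⠿⠒⣿⠀⠀⠀⠀
⠀⠀⠀⠀⠀⠀⠀⠀⠀⠀⠀⠀⠀⠀
⠀⠀⠀⠀⠀⠀⠀⠀⠀⠀⠀⠀⠀⠀
⠀⠀⠀⠀⠀⠀⠀⠀⠀⠀⠀⠀⠀⠀

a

⠀⠀⠀⠀⠀⠀⠀⠀⠀⠀⠀⠀⠀⠀
⠀⠀⠀⠀⠀⠀⠀⠀⠀⠀⠀⠀⠀⠀
⠀⠀⠀⠀⠀⠀⠀⠀⠀⠀⠀⠀⠀⠀
⠀⠀⠀⠀⠀⠀⠀⠀⠀⠀⠀⠀⠀⠀
⠀⠀⠀⠀⠀⠀⠀⠀⠀⠀⠀⠀⠀⠀
⠀⠀⠀⠀⠀⣿⠒⠒⠒⠒⣿⠀⠀⠀
⠀⠀⠀⠀⠀⣿⠴⠂⠒⣿⠿⠀⠀⠀
⠀⠀⠀⠀⠀⠂⣿⣾⣿⣿⠒⠀⠀⠀
⠀⠀⠀⠀⠀⣿⠴⠂⠒⣿⠒⠀⠀⠀
⠀⠀⠀⠀⠀⠒⠂⠂⠂⣿⠂⠀⠀⠀
⠀⠀⠀⠀⠀⠒⠂⠂⠿⠒⣿⠀⠀⠀
⠀⠀⠀⠀⠀⠀⠀⠀⠀⠀⠀⠀⠀⠀
⠀⠀⠀⠀⠀⠀⠀⠀⠀⠀⠀⠀⠀⠀
⠀⠀⠀⠀⠀⠀⠀⠀⠀⠀⠀⠀⠀⠀

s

⠀⠀⠀⠀⠀⠀⠀⠀⠀⠀⠀⠀⠀⠀
⠀⠀⠀⠀⠀⠀⠀⠀⠀⠀⠀⠀⠀⠀
⠀⠀⠀⠀⠀⠀⠀⠀⠀⠀⠀⠀⠀⠀
⠀⠀⠀⠀⠀⠀⠀⠀⠀⠀⠀⠀⠀⠀
⠀⠀⠀⠀⠀⣿⠒⠒⠒⠒⣿⠀⠀⠀
⠀⠀⠀⠀⠀⣿⠴⠂⠒⣿⠿⠀⠀⠀
⠀⠀⠀⠀⠀⠂⣿⠂⣿⣿⠒⠀⠀⠀
⠀⠀⠀⠀⠀⣿⠴⣾⠒⣿⠒⠀⠀⠀
⠀⠀⠀⠀⠀⠒⠂⠂⠂⣿⠂⠀⠀⠀
⠀⠀⠀⠀⠀⠒⠂⠂⠿⠒⣿⠀⠀⠀
⠀⠀⠀⠀⠀⠀⠀⠀⠀⠀⠀⠀⠀⠀
⠀⠀⠀⠀⠀⠀⠀⠀⠀⠀⠀⠀⠀⠀
⠀⠀⠀⠀⠀⠀⠀⠀⠀⠀⠀⠀⠀⠀
⠀⠀⠀⠀⠀⠀⠀⠀⠀⠀⠀⠀⠀⠀

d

⠀⠀⠀⠀⠀⠀⠀⠀⠀⠀⠀⠀⠀⠀
⠀⠀⠀⠀⠀⠀⠀⠀⠀⠀⠀⠀⠀⠀
⠀⠀⠀⠀⠀⠀⠀⠀⠀⠀⠀⠀⠀⠀
⠀⠀⠀⠀⠀⠀⠀⠀⠀⠀⠀⠀⠀⠀
⠀⠀⠀⠀⣿⠒⠒⠒⠒⣿⠀⠀⠀⠀
⠀⠀⠀⠀⣿⠴⠂⠒⣿⠿⠀⠀⠀⠀
⠀⠀⠀⠀⠂⣿⠂⣿⣿⠒⠀⠀⠀⠀
⠀⠀⠀⠀⣿⠴⠂⣾⣿⠒⠀⠀⠀⠀
⠀⠀⠀⠀⠒⠂⠂⠂⣿⠂⠀⠀⠀⠀
⠀⠀⠀⠀⠒⠂⠂⠿⠒⣿⠀⠀⠀⠀
⠀⠀⠀⠀⠀⠀⠀⠀⠀⠀⠀⠀⠀⠀
⠀⠀⠀⠀⠀⠀⠀⠀⠀⠀⠀⠀⠀⠀
⠀⠀⠀⠀⠀⠀⠀⠀⠀⠀⠀⠀⠀⠀
⠀⠀⠀⠀⠀⠀⠀⠀⠀⠀⠀⠀⠀⠀

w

⠀⠀⠀⠀⠀⠀⠀⠀⠀⠀⠀⠀⠀⠀
⠀⠀⠀⠀⠀⠀⠀⠀⠀⠀⠀⠀⠀⠀
⠀⠀⠀⠀⠀⠀⠀⠀⠀⠀⠀⠀⠀⠀
⠀⠀⠀⠀⠀⠀⠀⠀⠀⠀⠀⠀⠀⠀
⠀⠀⠀⠀⠀⠀⠀⠀⠀⠀⠀⠀⠀⠀
⠀⠀⠀⠀⣿⠒⠒⠒⠒⣿⠀⠀⠀⠀
⠀⠀⠀⠀⣿⠴⠂⠒⣿⠿⠀⠀⠀⠀
⠀⠀⠀⠀⠂⣿⠂⣾⣿⠒⠀⠀⠀⠀
⠀⠀⠀⠀⣿⠴⠂⠒⣿⠒⠀⠀⠀⠀
⠀⠀⠀⠀⠒⠂⠂⠂⣿⠂⠀⠀⠀⠀
⠀⠀⠀⠀⠒⠂⠂⠿⠒⣿⠀⠀⠀⠀
⠀⠀⠀⠀⠀⠀⠀⠀⠀⠀⠀⠀⠀⠀
⠀⠀⠀⠀⠀⠀⠀⠀⠀⠀⠀⠀⠀⠀
⠀⠀⠀⠀⠀⠀⠀⠀⠀⠀⠀⠀⠀⠀

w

⠀⠀⠀⠀⠀⠀⠀⠀⠀⠀⠀⠀⠀⠀
⠀⠀⠀⠀⠀⠀⠀⠀⠀⠀⠀⠀⠀⠀
⠀⠀⠀⠀⠀⠀⠀⠀⠀⠀⠀⠀⠀⠀
⠀⠀⠀⠀⠀⠀⠀⠀⠀⠀⠀⠀⠀⠀
⠀⠀⠀⠀⠀⠀⠀⠀⠀⠀⠀⠀⠀⠀
⠀⠀⠀⠀⠀⠒⠒⠿⠒⣿⠀⠀⠀⠀
⠀⠀⠀⠀⣿⠒⠒⠒⠒⣿⠀⠀⠀⠀
⠀⠀⠀⠀⣿⠴⠂⣾⣿⠿⠀⠀⠀⠀
⠀⠀⠀⠀⠂⣿⠂⣿⣿⠒⠀⠀⠀⠀
⠀⠀⠀⠀⣿⠴⠂⠒⣿⠒⠀⠀⠀⠀
⠀⠀⠀⠀⠒⠂⠂⠂⣿⠂⠀⠀⠀⠀
⠀⠀⠀⠀⠒⠂⠂⠿⠒⣿⠀⠀⠀⠀
⠀⠀⠀⠀⠀⠀⠀⠀⠀⠀⠀⠀⠀⠀
⠀⠀⠀⠀⠀⠀⠀⠀⠀⠀⠀⠀⠀⠀

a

⠀⠀⠀⠀⠀⠀⠀⠀⠀⠀⠀⠀⠀⠀
⠀⠀⠀⠀⠀⠀⠀⠀⠀⠀⠀⠀⠀⠀
⠀⠀⠀⠀⠀⠀⠀⠀⠀⠀⠀⠀⠀⠀
⠀⠀⠀⠀⠀⠀⠀⠀⠀⠀⠀⠀⠀⠀
⠀⠀⠀⠀⠀⠀⠀⠀⠀⠀⠀⠀⠀⠀
⠀⠀⠀⠀⠀⠿⠒⠒⠿⠒⣿⠀⠀⠀
⠀⠀⠀⠀⠀⣿⠒⠒⠒⠒⣿⠀⠀⠀
⠀⠀⠀⠀⠀⣿⠴⣾⠒⣿⠿⠀⠀⠀
⠀⠀⠀⠀⠀⠂⣿⠂⣿⣿⠒⠀⠀⠀
⠀⠀⠀⠀⠀⣿⠴⠂⠒⣿⠒⠀⠀⠀
⠀⠀⠀⠀⠀⠒⠂⠂⠂⣿⠂⠀⠀⠀
⠀⠀⠀⠀⠀⠒⠂⠂⠿⠒⣿⠀⠀⠀
⠀⠀⠀⠀⠀⠀⠀⠀⠀⠀⠀⠀⠀⠀
⠀⠀⠀⠀⠀⠀⠀⠀⠀⠀⠀⠀⠀⠀

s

⠀⠀⠀⠀⠀⠀⠀⠀⠀⠀⠀⠀⠀⠀
⠀⠀⠀⠀⠀⠀⠀⠀⠀⠀⠀⠀⠀⠀
⠀⠀⠀⠀⠀⠀⠀⠀⠀⠀⠀⠀⠀⠀
⠀⠀⠀⠀⠀⠀⠀⠀⠀⠀⠀⠀⠀⠀
⠀⠀⠀⠀⠀⠿⠒⠒⠿⠒⣿⠀⠀⠀
⠀⠀⠀⠀⠀⣿⠒⠒⠒⠒⣿⠀⠀⠀
⠀⠀⠀⠀⠀⣿⠴⠂⠒⣿⠿⠀⠀⠀
⠀⠀⠀⠀⠀⠂⣿⣾⣿⣿⠒⠀⠀⠀
⠀⠀⠀⠀⠀⣿⠴⠂⠒⣿⠒⠀⠀⠀
⠀⠀⠀⠀⠀⠒⠂⠂⠂⣿⠂⠀⠀⠀
⠀⠀⠀⠀⠀⠒⠂⠂⠿⠒⣿⠀⠀⠀
⠀⠀⠀⠀⠀⠀⠀⠀⠀⠀⠀⠀⠀⠀
⠀⠀⠀⠀⠀⠀⠀⠀⠀⠀⠀⠀⠀⠀
⠀⠀⠀⠀⠀⠀⠀⠀⠀⠀⠀⠀⠀⠀

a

⠀⠀⠀⠀⠀⠀⠀⠀⠀⠀⠀⠀⠀⠀
⠀⠀⠀⠀⠀⠀⠀⠀⠀⠀⠀⠀⠀⠀
⠀⠀⠀⠀⠀⠀⠀⠀⠀⠀⠀⠀⠀⠀
⠀⠀⠀⠀⠀⠀⠀⠀⠀⠀⠀⠀⠀⠀
⠀⠀⠀⠀⠀⠀⠿⠒⠒⠿⠒⣿⠀⠀
⠀⠀⠀⠀⠀⣿⣿⠒⠒⠒⠒⣿⠀⠀
⠀⠀⠀⠀⠀⠴⣿⠴⠂⠒⣿⠿⠀⠀
⠀⠀⠀⠀⠀⠿⠂⣾⠂⣿⣿⠒⠀⠀
⠀⠀⠀⠀⠀⠂⣿⠴⠂⠒⣿⠒⠀⠀
⠀⠀⠀⠀⠀⠴⠒⠂⠂⠂⣿⠂⠀⠀
⠀⠀⠀⠀⠀⠀⠒⠂⠂⠿⠒⣿⠀⠀
⠀⠀⠀⠀⠀⠀⠀⠀⠀⠀⠀⠀⠀⠀
⠀⠀⠀⠀⠀⠀⠀⠀⠀⠀⠀⠀⠀⠀
⠀⠀⠀⠀⠀⠀⠀⠀⠀⠀⠀⠀⠀⠀

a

⠀⠀⠀⠀⠀⠀⠀⠀⠀⠀⠀⠀⠀⠀
⠀⠀⠀⠀⠀⠀⠀⠀⠀⠀⠀⠀⠀⠀
⠀⠀⠀⠀⠀⠀⠀⠀⠀⠀⠀⠀⠀⠀
⠀⠀⠀⠀⠀⠀⠀⠀⠀⠀⠀⠀⠀⠀
⠀⠀⠀⠀⠀⠀⠀⠿⠒⠒⠿⠒⣿⠀
⠀⠀⠀⠀⠀⠂⣿⣿⠒⠒⠒⠒⣿⠀
⠀⠀⠀⠀⠀⠂⠴⣿⠴⠂⠒⣿⠿⠀
⠀⠀⠀⠀⠀⠴⠿⣾⣿⠂⣿⣿⠒⠀
⠀⠀⠀⠀⠀⠂⠂⣿⠴⠂⠒⣿⠒⠀
⠀⠀⠀⠀⠀⠒⠴⠒⠂⠂⠂⣿⠂⠀
⠀⠀⠀⠀⠀⠀⠀⠒⠂⠂⠿⠒⣿⠀
⠀⠀⠀⠀⠀⠀⠀⠀⠀⠀⠀⠀⠀⠀
⠀⠀⠀⠀⠀⠀⠀⠀⠀⠀⠀⠀⠀⠀
⠀⠀⠀⠀⠀⠀⠀⠀⠀⠀⠀⠀⠀⠀

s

⠀⠀⠀⠀⠀⠀⠀⠀⠀⠀⠀⠀⠀⠀
⠀⠀⠀⠀⠀⠀⠀⠀⠀⠀⠀⠀⠀⠀
⠀⠀⠀⠀⠀⠀⠀⠀⠀⠀⠀⠀⠀⠀
⠀⠀⠀⠀⠀⠀⠀⠿⠒⠒⠿⠒⣿⠀
⠀⠀⠀⠀⠀⠂⣿⣿⠒⠒⠒⠒⣿⠀
⠀⠀⠀⠀⠀⠂⠴⣿⠴⠂⠒⣿⠿⠀
⠀⠀⠀⠀⠀⠴⠿⠂⣿⠂⣿⣿⠒⠀
⠀⠀⠀⠀⠀⠂⠂⣾⠴⠂⠒⣿⠒⠀
⠀⠀⠀⠀⠀⠒⠴⠒⠂⠂⠂⣿⠂⠀
⠀⠀⠀⠀⠀⠒⠂⠒⠂⠂⠿⠒⣿⠀
⠀⠀⠀⠀⠀⠀⠀⠀⠀⠀⠀⠀⠀⠀
⠀⠀⠀⠀⠀⠀⠀⠀⠀⠀⠀⠀⠀⠀
⠀⠀⠀⠀⠀⠀⠀⠀⠀⠀⠀⠀⠀⠀
⠀⠀⠀⠀⠀⠀⠀⠀⠀⠀⠀⠀⠀⠀

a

⠀⠀⠀⠀⠀⠀⠀⠀⠀⠀⠀⠀⠀⠀
⠀⠀⠀⠀⠀⠀⠀⠀⠀⠀⠀⠀⠀⠀
⠀⠀⠀⠀⠀⠀⠀⠀⠀⠀⠀⠀⠀⠀
⠀⠀⠀⠀⠀⠀⠀⠀⠿⠒⠒⠿⠒⣿
⠀⠀⠀⠀⠀⠀⠂⣿⣿⠒⠒⠒⠒⣿
⠀⠀⠀⠀⠀⣿⠂⠴⣿⠴⠂⠒⣿⠿
⠀⠀⠀⠀⠀⣿⠴⠿⠂⣿⠂⣿⣿⠒
⠀⠀⠀⠀⠀⠒⠂⣾⣿⠴⠂⠒⣿⠒
⠀⠀⠀⠀⠀⠒⠒⠴⠒⠂⠂⠂⣿⠂
⠀⠀⠀⠀⠀⠂⠒⠂⠒⠂⠂⠿⠒⣿
⠀⠀⠀⠀⠀⠀⠀⠀⠀⠀⠀⠀⠀⠀
⠀⠀⠀⠀⠀⠀⠀⠀⠀⠀⠀⠀⠀⠀
⠀⠀⠀⠀⠀⠀⠀⠀⠀⠀⠀⠀⠀⠀
⠀⠀⠀⠀⠀⠀⠀⠀⠀⠀⠀⠀⠀⠀

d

⠀⠀⠀⠀⠀⠀⠀⠀⠀⠀⠀⠀⠀⠀
⠀⠀⠀⠀⠀⠀⠀⠀⠀⠀⠀⠀⠀⠀
⠀⠀⠀⠀⠀⠀⠀⠀⠀⠀⠀⠀⠀⠀
⠀⠀⠀⠀⠀⠀⠀⠿⠒⠒⠿⠒⣿⠀
⠀⠀⠀⠀⠀⠂⣿⣿⠒⠒⠒⠒⣿⠀
⠀⠀⠀⠀⣿⠂⠴⣿⠴⠂⠒⣿⠿⠀
⠀⠀⠀⠀⣿⠴⠿⠂⣿⠂⣿⣿⠒⠀
⠀⠀⠀⠀⠒⠂⠂⣾⠴⠂⠒⣿⠒⠀
⠀⠀⠀⠀⠒⠒⠴⠒⠂⠂⠂⣿⠂⠀
⠀⠀⠀⠀⠂⠒⠂⠒⠂⠂⠿⠒⣿⠀
⠀⠀⠀⠀⠀⠀⠀⠀⠀⠀⠀⠀⠀⠀
⠀⠀⠀⠀⠀⠀⠀⠀⠀⠀⠀⠀⠀⠀
⠀⠀⠀⠀⠀⠀⠀⠀⠀⠀⠀⠀⠀⠀
⠀⠀⠀⠀⠀⠀⠀⠀⠀⠀⠀⠀⠀⠀

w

⠀⠀⠀⠀⠀⠀⠀⠀⠀⠀⠀⠀⠀⠀
⠀⠀⠀⠀⠀⠀⠀⠀⠀⠀⠀⠀⠀⠀
⠀⠀⠀⠀⠀⠀⠀⠀⠀⠀⠀⠀⠀⠀
⠀⠀⠀⠀⠀⠀⠀⠀⠀⠀⠀⠀⠀⠀
⠀⠀⠀⠀⠀⠀⠀⠿⠒⠒⠿⠒⣿⠀
⠀⠀⠀⠀⠀⠂⣿⣿⠒⠒⠒⠒⣿⠀
⠀⠀⠀⠀⣿⠂⠴⣿⠴⠂⠒⣿⠿⠀
⠀⠀⠀⠀⣿⠴⠿⣾⣿⠂⣿⣿⠒⠀
⠀⠀⠀⠀⠒⠂⠂⣿⠴⠂⠒⣿⠒⠀
⠀⠀⠀⠀⠒⠒⠴⠒⠂⠂⠂⣿⠂⠀
⠀⠀⠀⠀⠂⠒⠂⠒⠂⠂⠿⠒⣿⠀
⠀⠀⠀⠀⠀⠀⠀⠀⠀⠀⠀⠀⠀⠀
⠀⠀⠀⠀⠀⠀⠀⠀⠀⠀⠀⠀⠀⠀
⠀⠀⠀⠀⠀⠀⠀⠀⠀⠀⠀⠀⠀⠀

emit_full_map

⠀⠀⠀⠿⠒⠒⠿⠒⣿
⠀⠂⣿⣿⠒⠒⠒⠒⣿
⣿⠂⠴⣿⠴⠂⠒⣿⠿
⣿⠴⠿⣾⣿⠂⣿⣿⠒
⠒⠂⠂⣿⠴⠂⠒⣿⠒
⠒⠒⠴⠒⠂⠂⠂⣿⠂
⠂⠒⠂⠒⠂⠂⠿⠒⣿

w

⠀⠀⠀⠀⠀⠀⠀⠀⠀⠀⠀⠀⠀⠀
⠀⠀⠀⠀⠀⠀⠀⠀⠀⠀⠀⠀⠀⠀
⠀⠀⠀⠀⠀⠀⠀⠀⠀⠀⠀⠀⠀⠀
⠀⠀⠀⠀⠀⠀⠀⠀⠀⠀⠀⠀⠀⠀
⠀⠀⠀⠀⠀⠀⠀⠀⠀⠀⠀⠀⠀⠀
⠀⠀⠀⠀⠀⠒⣿⠿⠒⠒⠿⠒⣿⠀
⠀⠀⠀⠀⠀⠂⣿⣿⠒⠒⠒⠒⣿⠀
⠀⠀⠀⠀⣿⠂⠴⣾⠴⠂⠒⣿⠿⠀
⠀⠀⠀⠀⣿⠴⠿⠂⣿⠂⣿⣿⠒⠀
⠀⠀⠀⠀⠒⠂⠂⣿⠴⠂⠒⣿⠒⠀
⠀⠀⠀⠀⠒⠒⠴⠒⠂⠂⠂⣿⠂⠀
⠀⠀⠀⠀⠂⠒⠂⠒⠂⠂⠿⠒⣿⠀
⠀⠀⠀⠀⠀⠀⠀⠀⠀⠀⠀⠀⠀⠀
⠀⠀⠀⠀⠀⠀⠀⠀⠀⠀⠀⠀⠀⠀

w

⠀⠀⠀⠀⠀⠀⠀⠀⠀⠀⠀⠀⠀⠀
⠀⠀⠀⠀⠀⠀⠀⠀⠀⠀⠀⠀⠀⠀
⠀⠀⠀⠀⠀⠀⠀⠀⠀⠀⠀⠀⠀⠀
⠀⠀⠀⠀⠀⠀⠀⠀⠀⠀⠀⠀⠀⠀
⠀⠀⠀⠀⠀⠀⠀⠀⠀⠀⠀⠀⠀⠀
⠀⠀⠀⠀⠀⠒⠒⠂⠿⠒⠀⠀⠀⠀
⠀⠀⠀⠀⠀⠒⣿⠿⠒⠒⠿⠒⣿⠀
⠀⠀⠀⠀⠀⠂⣿⣾⠒⠒⠒⠒⣿⠀
⠀⠀⠀⠀⣿⠂⠴⣿⠴⠂⠒⣿⠿⠀
⠀⠀⠀⠀⣿⠴⠿⠂⣿⠂⣿⣿⠒⠀
⠀⠀⠀⠀⠒⠂⠂⣿⠴⠂⠒⣿⠒⠀
⠀⠀⠀⠀⠒⠒⠴⠒⠂⠂⠂⣿⠂⠀
⠀⠀⠀⠀⠂⠒⠂⠒⠂⠂⠿⠒⣿⠀
⠀⠀⠀⠀⠀⠀⠀⠀⠀⠀⠀⠀⠀⠀

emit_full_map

⠀⠒⠒⠂⠿⠒⠀⠀⠀
⠀⠒⣿⠿⠒⠒⠿⠒⣿
⠀⠂⣿⣾⠒⠒⠒⠒⣿
⣿⠂⠴⣿⠴⠂⠒⣿⠿
⣿⠴⠿⠂⣿⠂⣿⣿⠒
⠒⠂⠂⣿⠴⠂⠒⣿⠒
⠒⠒⠴⠒⠂⠂⠂⣿⠂
⠂⠒⠂⠒⠂⠂⠿⠒⣿


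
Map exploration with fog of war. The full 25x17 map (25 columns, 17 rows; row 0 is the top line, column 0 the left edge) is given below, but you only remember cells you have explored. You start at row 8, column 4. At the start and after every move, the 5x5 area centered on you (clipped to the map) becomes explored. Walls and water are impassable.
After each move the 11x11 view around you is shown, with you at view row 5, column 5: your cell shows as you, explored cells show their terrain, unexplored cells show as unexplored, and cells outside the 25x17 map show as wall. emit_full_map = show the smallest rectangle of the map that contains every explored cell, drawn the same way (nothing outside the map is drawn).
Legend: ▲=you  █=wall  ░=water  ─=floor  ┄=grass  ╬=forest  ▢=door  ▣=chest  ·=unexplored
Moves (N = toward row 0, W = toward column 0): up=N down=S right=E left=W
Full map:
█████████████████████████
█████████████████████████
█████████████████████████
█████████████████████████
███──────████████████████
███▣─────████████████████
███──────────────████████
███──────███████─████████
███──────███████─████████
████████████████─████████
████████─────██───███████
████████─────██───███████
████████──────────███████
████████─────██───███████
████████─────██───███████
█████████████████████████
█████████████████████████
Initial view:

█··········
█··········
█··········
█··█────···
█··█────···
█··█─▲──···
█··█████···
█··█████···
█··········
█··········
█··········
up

█··········
█··········
█··········
█··█▣───···
█··█────···
█··█─▲──···
█··█────···
█··█████···
█··█████···
█··········
█··········

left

██·········
██·········
██·········
██·██▣───··
██·██────··
██·██▲───··
██·██────··
██·██████··
██··█████··
██·········
██·········

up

██·········
██·········
██·········
██·██───···
██·██▣───··
██·██▲───··
██·██────··
██·██────··
██·██████··
██··█████··
██·········

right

█··········
█··········
█··········
█·██────···
█·██▣───···
█·██─▲──···
█·██────···
█·██────···
█·██████···
█··█████···
█··········

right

···········
···········
···········
·██─────···
·██▣────···
·██──▲──···
·██─────···
·██─────···
·██████····
··█████····
···········

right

···········
···········
···········
██──────···
██▣─────···
██───▲──···
██──────···
██──────···
██████·····
·█████·····
···········

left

···········
···········
···········
·██──────··
·██▣─────··
·██──▲───··
·██──────··
·██──────··
·██████····
··█████····
···········

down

···········
···········
·██──────··
·██▣─────··
·██──────··
·██──▲───··
·██──────··
·███████···
··█████····
···········
···········

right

···········
···········
██──────···
██▣─────···
██──────···
██───▲──···
██──────···
████████···
·█████·····
···········
···········

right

···········
···········
█──────····
█▣─────█···
█───────···
█────▲─█···
█──────█···
████████···
█████······
···········
···········

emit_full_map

██──────·
██▣─────█
██───────
██────▲─█
██──────█
█████████
·█████···

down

···········
█──────····
█▣─────█···
█───────···
█──────█···
█────▲─█···
████████···
██████──···
···········
···········
···········

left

···········
██──────···
██▣─────█··
██───────··
██──────█··
██───▲──█··
█████████··
·██████──··
···········
···········
···········

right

···········
█──────····
█▣─────█···
█───────···
█──────█···
█────▲─█···
████████···
██████──···
···········
···········
···········

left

···········
██──────···
██▣─────█··
██───────··
██──────█··
██───▲──█··
█████████··
·██████──··
···········
···········
···········

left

···········
·██──────··
·██▣─────█·
·██───────·
·██──────█·
·██──▲───█·
·█████████·
··██████──·
···········
···········
···········

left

█··········
█·██──────·
█·██▣─────█
█·██───────
█·██──────█
█·██─▲────█
█·█████████
█··██████──
█··········
█··········
█··········

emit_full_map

██──────·
██▣─────█
██───────
██──────█
██─▲────█
█████████
·██████──

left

██·········
██·██──────
██·██▣─────
██·██──────
██·██──────
██·██▲─────
██·████████
██·███████─
██·········
██·········
██·········

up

██·········
██·········
██·██──────
██·██▣─────
██·██──────
██·██▲─────
██·██──────
██·████████
██·███████─
██·········
██·········

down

██·········
██·██──────
██·██▣─────
██·██──────
██·██──────
██·██▲─────
██·████████
██·███████─
██·········
██·········
██·········

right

█··········
█·██──────·
█·██▣─────█
█·██───────
█·██──────█
█·██─▲────█
█·█████████
█·███████──
█··········
█··········
█··········

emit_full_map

██──────·
██▣─────█
██───────
██──────█
██─▲────█
█████████
███████──

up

█··········
█··········
█·██──────·
█·██▣─────█
█·██───────
█·██─▲────█
█·██──────█
█·█████████
█·███████──
█··········
█··········

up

█··········
█··········
█··········
█·██──────·
█·██▣─────█
█·██─▲─────
█·██──────█
█·██──────█
█·█████████
█·███████──
█··········

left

██·········
██·········
██·········
██·██──────
██·██▣─────
██·██▲─────
██·██──────
██·██──────
██·████████
██·███████─
██·········

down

██·········
██·········
██·██──────
██·██▣─────
██·██──────
██·██▲─────
██·██──────
██·████████
██·███████─
██·········
██·········

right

█··········
█··········
█·██──────·
█·██▣─────█
█·██───────
█·██─▲────█
█·██──────█
█·█████████
█·███████──
█··········
█··········

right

···········
···········
·██──────··
·██▣─────█·
·██───────·
·██──▲───█·
·██──────█·
·█████████·
·███████──·
···········
···········
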